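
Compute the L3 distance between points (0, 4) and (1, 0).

(Σ|x_i - y_i|^3)^(1/3) = (|0 - 1|^3 + |4 - 0|^3)^(1/3)
= (1^3 + 4^3)^(1/3) = (1 + 64)^(1/3) = (65)^(1/3) ≈ 4.0207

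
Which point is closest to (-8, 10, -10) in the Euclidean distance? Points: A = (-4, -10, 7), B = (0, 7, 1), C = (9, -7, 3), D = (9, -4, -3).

Distances: d(A) ≈ 26.5518, d(B) ≈ 13.9284, d(C) ≈ 27.3313, d(D) ≈ 23.1084. Nearest: B = (0, 7, 1) with distance 13.9284.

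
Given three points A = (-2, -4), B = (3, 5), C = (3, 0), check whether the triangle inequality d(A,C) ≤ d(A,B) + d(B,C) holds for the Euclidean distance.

d(A,B) = √(5² + 9²) = √106 ≈ 10.2956, d(B,C) = √(0² + 5²) = √25 = 5, d(A,C) = √(5² + 4²) = √41 ≈ 6.4031.
d(A,C) ≈ 6.4031 ≤ 10.2956 + 5 = 15.2956. Triangle inequality is satisfied.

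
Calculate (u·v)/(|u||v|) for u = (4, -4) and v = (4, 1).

With u = (4, -4), v = (4, 1):
u·v = 4·4 + (-4)·1 = 16 + (-4) = 12.
|u| = √(4² + (-4)²) = √32, |v| = √(4² + 1²) = √17, so |u||v| = √(32·17) = √544.
cos θ = (u·v)/(|u||v|) = 12/√544 ≈ 0.5145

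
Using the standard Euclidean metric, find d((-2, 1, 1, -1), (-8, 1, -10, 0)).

√(Σ(x_i - y_i)²) = √((-2 - (-8))² + (1 - 1)² + (1 - (-10))² + (-1 - 0)²)
= √(6² + 0² + 11² + (-1)²) = √(36 + 0 + 121 + 1) = √158 ≈ 12.5698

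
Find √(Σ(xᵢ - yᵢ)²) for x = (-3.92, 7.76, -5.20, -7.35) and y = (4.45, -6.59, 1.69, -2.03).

√(Σ(x_i - y_i)²) = √((-3.92 - 4.45)² + (7.76 - (-6.59))² + (-5.2 - 1.69)² + (-7.35 - (-2.03))²)
= √((-8.37)² + 14.35² + (-6.89)² + (-5.32)²) = √(70.0569 + 205.9225 + 47.4721 + 28.3024) = √351.7539 ≈ 18.7551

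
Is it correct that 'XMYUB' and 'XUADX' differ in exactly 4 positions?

Differing positions: 2, 3, 4, 5. Hamming distance = 4, so the claim is true.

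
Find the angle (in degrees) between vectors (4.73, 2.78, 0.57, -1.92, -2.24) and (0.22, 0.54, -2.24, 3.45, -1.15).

With u = (4.73, 2.78, 0.57, -1.92, -2.24), v = (0.22, 0.54, -2.24, 3.45, -1.15):
u·v = 4.73·0.22 + 2.78·0.54 + 0.57·(-2.24) + (-1.92)·3.45 + (-2.24)·(-1.15) = 1.0406 + 1.5012 + (-1.2768) + (-6.624) + 2.576 = -2.783.
|u| = √(4.73² + 2.78² + 0.57² + (-1.92)² + (-2.24)²) = √(22.3729 + 7.7284 + 0.3249 + 3.6864 + 5.0176) = √39.1302, |v| = √(0.22² + 0.54² + (-2.24)² + 3.45² + (-1.15)²) = √(0.0484 + 0.2916 + 5.0176 + 11.9025 + 1.3225) = √18.5826.
cos θ = (u·v)/(|u||v|) = -2.783/(√39.1302·√18.5826) ≈ -0.103206
θ = arccos(-0.103206) ≈ 95.92°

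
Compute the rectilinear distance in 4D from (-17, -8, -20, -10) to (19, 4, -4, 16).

Σ|x_i - y_i| = |-17 - 19| + |-8 - 4| + |-20 - (-4)| + |-10 - 16| = 36 + 12 + 16 + 26 = 90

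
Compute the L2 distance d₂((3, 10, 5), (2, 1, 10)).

√(Σ(x_i - y_i)²) = √((3 - 2)² + (10 - 1)² + (5 - 10)²)
= √(1² + 9² + (-5)²) = √(1 + 81 + 25) = √107 ≈ 10.3441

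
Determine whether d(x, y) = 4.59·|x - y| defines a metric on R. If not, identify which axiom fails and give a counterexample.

Yes. Since |x - y| is a metric on R and 4.59 > 0, the positive scalar multiple 4.59·|x - y| is also a metric: scaling by a positive constant preserves non-negativity, identity (d=0 ⟺ |x-y|=0 ⟺ x=y), symmetry, and the triangle inequality.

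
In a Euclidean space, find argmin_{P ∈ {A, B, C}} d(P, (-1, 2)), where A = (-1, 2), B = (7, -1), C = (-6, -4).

Distances: d(A) = 0, d(B) ≈ 8.544, d(C) ≈ 7.8102. Nearest: A = (-1, 2) with distance 0.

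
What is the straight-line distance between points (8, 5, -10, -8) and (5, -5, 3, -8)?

√(Σ(x_i - y_i)²) = √((8 - 5)² + (5 - (-5))² + (-10 - 3)² + (-8 - (-8))²)
= √(3² + 10² + (-13)² + 0²) = √(9 + 100 + 169 + 0) = √278 ≈ 16.6733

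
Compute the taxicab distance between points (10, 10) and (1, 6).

Σ|x_i - y_i| = |10 - 1| + |10 - 6| = 9 + 4 = 13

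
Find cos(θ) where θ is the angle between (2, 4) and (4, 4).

With u = (2, 4), v = (4, 4):
u·v = 2·4 + 4·4 = 8 + 16 = 24.
|u| = √(2² + 4²) = √20, |v| = √(4² + 4²) = √32, so |u||v| = √(20·32) = √640.
cos θ = (u·v)/(|u||v|) = 24/√640 ≈ 0.9487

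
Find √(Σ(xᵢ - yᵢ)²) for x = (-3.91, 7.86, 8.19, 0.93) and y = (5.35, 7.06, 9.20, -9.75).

√(Σ(x_i - y_i)²) = √((-3.91 - 5.35)² + (7.86 - 7.06)² + (8.19 - 9.2)² + (0.93 - (-9.75))²)
= √((-9.26)² + 0.8² + (-1.01)² + 10.68²) = √(85.7476 + 0.64 + 1.0201 + 114.0624) = √201.4701 ≈ 14.194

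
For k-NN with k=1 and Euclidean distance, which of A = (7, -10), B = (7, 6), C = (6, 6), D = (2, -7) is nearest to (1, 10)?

Distances: d(A) ≈ 20.8806, d(B) ≈ 7.2111, d(C) ≈ 6.4031, d(D) ≈ 17.0294. Nearest: C = (6, 6) with distance 6.4031.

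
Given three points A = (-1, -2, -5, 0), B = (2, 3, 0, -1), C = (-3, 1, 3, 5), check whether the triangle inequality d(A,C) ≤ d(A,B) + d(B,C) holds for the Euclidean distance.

d(A,B) = √(3² + 5² + 5² + 1²) = √60 ≈ 7.746, d(B,C) = √(5² + 2² + 3² + 6²) = √74 ≈ 8.6023, d(A,C) = √(2² + 3² + 8² + 5²) = √102 ≈ 10.0995.
d(A,C) ≈ 10.0995 ≤ 7.746 + 8.6023 = 16.3483. Triangle inequality is satisfied.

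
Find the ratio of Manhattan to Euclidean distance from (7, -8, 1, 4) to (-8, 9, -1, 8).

L1 = |7 - (-8)| + |-8 - 9| + |1 - (-1)| + |4 - 8| = 15 + 17 + 2 + 4 = 38
L2 = √(15² + 17² + 2² + 4²) = √534 ≈ 23.1084
L1 ≥ L2 always (equality iff movement is along one axis); L1 > L2 here.
Ratio L1/L2 = 38/√534 ≈ 1.6444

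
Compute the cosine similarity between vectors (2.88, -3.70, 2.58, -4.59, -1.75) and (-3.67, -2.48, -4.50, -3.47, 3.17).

With u = (2.88, -3.70, 2.58, -4.59, -1.75), v = (-3.67, -2.48, -4.50, -3.47, 3.17):
u·v = 2.88·(-3.67) + (-3.7)·(-2.48) + 2.58·(-4.5) + (-4.59)·(-3.47) + (-1.75)·3.17 = (-10.5696) + 9.176 + (-11.61) + 15.9273 + (-5.5475) = -2.6238.
|u| = √(2.88² + (-3.7)² + 2.58² + (-4.59)² + (-1.75)²) = √(8.2944 + 13.69 + 6.6564 + 21.0681 + 3.0625) = √52.7714, |v| = √((-3.67)² + (-2.48)² + (-4.5)² + (-3.47)² + 3.17²) = √(13.4689 + 6.1504 + 20.25 + 12.0409 + 10.0489) = √61.9591.
cos θ = (u·v)/(|u||v|) = -2.6238/(√52.7714·√61.9591) ≈ -0.0459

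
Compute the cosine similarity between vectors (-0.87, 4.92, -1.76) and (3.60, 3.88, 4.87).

With u = (-0.87, 4.92, -1.76), v = (3.60, 3.88, 4.87):
u·v = (-0.87)·3.6 + 4.92·3.88 + (-1.76)·4.87 = (-3.132) + 19.0896 + (-8.5712) = 7.3864.
|u| = √((-0.87)² + 4.92² + (-1.76)²) = √(0.7569 + 24.2064 + 3.0976) = √28.0609, |v| = √(3.6² + 3.88² + 4.87²) = √(12.96 + 15.0544 + 23.7169) = √51.7313.
cos θ = (u·v)/(|u||v|) = 7.3864/(√28.0609·√51.7313) ≈ 0.1939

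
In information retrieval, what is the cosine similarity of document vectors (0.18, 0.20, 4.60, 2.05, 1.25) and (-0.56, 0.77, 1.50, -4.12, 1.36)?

With u = (0.18, 0.20, 4.60, 2.05, 1.25), v = (-0.56, 0.77, 1.50, -4.12, 1.36):
u·v = 0.18·(-0.56) + 0.2·0.77 + 4.6·1.5 + 2.05·(-4.12) + 1.25·1.36 = (-0.1008) + 0.154 + 6.9 + (-8.446) + 1.7 = 0.2072.
|u| = √(0.18² + 0.2² + 4.6² + 2.05² + 1.25²) = √(0.0324 + 0.04 + 21.16 + 4.2025 + 1.5625) = √26.9974, |v| = √((-0.56)² + 0.77² + 1.5² + (-4.12)² + 1.36²) = √(0.3136 + 0.5929 + 2.25 + 16.9744 + 1.8496) = √21.9805.
cos θ = (u·v)/(|u||v|) = 0.2072/(√26.9974·√21.9805) ≈ 0.0085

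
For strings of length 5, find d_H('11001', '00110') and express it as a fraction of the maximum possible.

Differing positions: 1, 2, 3, 4, 5. Hamming distance = 5. The maximum possible Hamming distance for length-5 strings is 5, so d_H/5 = 5/5 = 1.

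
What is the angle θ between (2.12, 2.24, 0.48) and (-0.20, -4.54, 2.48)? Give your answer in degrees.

With u = (2.12, 2.24, 0.48), v = (-0.20, -4.54, 2.48):
u·v = 2.12·(-0.2) + 2.24·(-4.54) + 0.48·2.48 = (-0.424) + (-10.1696) + 1.1904 = -9.4032.
|u| = √(2.12² + 2.24² + 0.48²) = √(4.4944 + 5.0176 + 0.2304) = √9.7424, |v| = √((-0.2)² + (-4.54)² + 2.48²) = √(0.04 + 20.6116 + 6.1504) = √26.802.
cos θ = (u·v)/(|u||v|) = -9.4032/(√9.7424·√26.802) ≈ -0.581914
θ = arccos(-0.581914) ≈ 125.59°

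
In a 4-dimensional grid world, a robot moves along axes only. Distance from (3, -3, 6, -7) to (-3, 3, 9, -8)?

Σ|x_i - y_i| = |3 - (-3)| + |-3 - 3| + |6 - 9| + |-7 - (-8)| = 6 + 6 + 3 + 1 = 16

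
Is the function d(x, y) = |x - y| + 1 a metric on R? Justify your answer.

No. d fails identity of indiscernibles (specifically d(x,x) = 0): d(-4, -4) = |-4 - (-4)| + 1 = 0 + 1 = 1 ≠ 0.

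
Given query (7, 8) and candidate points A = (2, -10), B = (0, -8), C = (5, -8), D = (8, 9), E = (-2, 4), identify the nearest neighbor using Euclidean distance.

Distances: d(A) ≈ 18.6815, d(B) ≈ 17.4642, d(C) ≈ 16.1245, d(D) ≈ 1.4142, d(E) ≈ 9.8489. Nearest: D = (8, 9) with distance 1.4142.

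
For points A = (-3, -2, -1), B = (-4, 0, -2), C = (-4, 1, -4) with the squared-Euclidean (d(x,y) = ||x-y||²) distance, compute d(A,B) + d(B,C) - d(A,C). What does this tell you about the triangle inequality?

d(A,B) = 1² + 2² + 1² = 6, d(B,C) = 0² + 1² + 2² = 5, d(A,C) = 1² + 3² + 3² = 19.
d(A,B) + d(B,C) - d(A,C) = 6 + 5 - 19 = 11 - 19 = -8. This is < 0, so the triangle inequality FAILS for these points (squared-Euclidean is not a metric).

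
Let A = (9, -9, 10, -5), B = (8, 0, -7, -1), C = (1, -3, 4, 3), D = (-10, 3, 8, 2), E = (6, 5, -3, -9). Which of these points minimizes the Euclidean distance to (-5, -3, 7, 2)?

Distances: d(A) ≈ 17.0294, d(B) ≈ 19.5704, d(C) ≈ 6.7823, d(D) ≈ 7.874, d(E) ≈ 20.1494. Nearest: C = (1, -3, 4, 3) with distance 6.7823.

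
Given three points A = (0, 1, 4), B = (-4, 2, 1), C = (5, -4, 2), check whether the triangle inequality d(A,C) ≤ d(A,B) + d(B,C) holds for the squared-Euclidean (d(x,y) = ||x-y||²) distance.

d(A,B) = 4² + 1² + 3² = 26, d(B,C) = 9² + 6² + 1² = 118, d(A,C) = 5² + 5² + 2² = 54.
d(A,C) = 54 ≤ 26 + 118 = 144. Triangle inequality is satisfied.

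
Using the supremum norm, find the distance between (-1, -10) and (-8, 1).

max(|x_i - y_i|) = max(|-1 - (-8)|, |-10 - 1|) = max(7, 11) = 11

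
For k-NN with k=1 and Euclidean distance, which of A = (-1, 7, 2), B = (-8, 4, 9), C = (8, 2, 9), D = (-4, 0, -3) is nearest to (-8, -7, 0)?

Distances: d(A) ≈ 15.7797, d(B) ≈ 14.2127, d(C) ≈ 20.445, d(D) ≈ 8.6023. Nearest: D = (-4, 0, -3) with distance 8.6023.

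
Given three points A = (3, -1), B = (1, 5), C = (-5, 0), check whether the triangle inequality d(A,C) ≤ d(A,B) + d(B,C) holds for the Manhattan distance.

d(A,B) = 2 + 6 = 8, d(B,C) = 6 + 5 = 11, d(A,C) = 8 + 1 = 9.
d(A,C) = 9 ≤ 8 + 11 = 19. Triangle inequality is satisfied.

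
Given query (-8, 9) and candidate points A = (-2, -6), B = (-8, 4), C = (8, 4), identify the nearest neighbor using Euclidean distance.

Distances: d(A) ≈ 16.1555, d(B) = 5, d(C) ≈ 16.7631. Nearest: B = (-8, 4) with distance 5.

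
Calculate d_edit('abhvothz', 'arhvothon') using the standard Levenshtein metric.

Let D[i][j] be the edit distance between the first i characters of 'abhvothz' and the first j characters of 'arhvothon', with D[i][0] = i, D[0][j] = j, and D[i][j] = D[i-1][j-1] if the characters match, else 1 + min(D[i-1][j], D[i][j-1], D[i-1][j-1]). Filling the table (rows: prefixes of 'abhvothz', columns: prefixes of 'arhvothon'):
     ε  a  r  h  v  o  t  h  o  n
  ε  0  1  2  3  4  5  6  7  8  9
  a  1  0  1  2  3  4  5  6  7  8
  b  2  1  1  2  3  4  5  6  7  8
  h  3  2  2  1  2  3  4  5  6  7
  v  4  3  3  2  1  2  3  4  5  6
  o  5  4  4  3  2  1  2  3  4  5
  t  6  5  5  4  3  2  1  2  3  4
  h  7  6  6  5  4  3  2  1  2  3
  z  8  7  7  6  5  4  3  2  2  3
The bottom-right entry gives D[8][9] = 3, so no sequence of fewer than 3 edits works. Backtracking through the table gives one optimal edit sequence (3 edits):
  abhvothz → arhvothz (sub b→r @2)
  arhvothz → arhvothoz (ins o @8)
  arhvothoz → arhvothon (sub z→n @9)
Edit distance = 3.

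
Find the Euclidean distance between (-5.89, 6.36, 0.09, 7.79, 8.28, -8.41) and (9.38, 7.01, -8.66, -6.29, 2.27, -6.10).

√(Σ(x_i - y_i)²) = √((-5.89 - 9.38)² + (6.36 - 7.01)² + (0.09 - (-8.66))² + (7.79 - (-6.29))² + (8.28 - 2.27)² + (-8.41 - (-6.1))²)
= √((-15.27)² + (-0.65)² + 8.75² + 14.08² + 6.01² + (-2.31)²) = √(233.1729 + 0.4225 + 76.5625 + 198.2464 + 36.1201 + 5.3361) = √549.8605 ≈ 23.4491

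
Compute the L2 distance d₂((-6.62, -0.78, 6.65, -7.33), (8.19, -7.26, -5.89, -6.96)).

√(Σ(x_i - y_i)²) = √((-6.62 - 8.19)² + (-0.78 - (-7.26))² + (6.65 - (-5.89))² + (-7.33 - (-6.96))²)
= √((-14.81)² + 6.48² + 12.54² + (-0.37)²) = √(219.3361 + 41.9904 + 157.2516 + 0.1369) = √418.715 ≈ 20.4625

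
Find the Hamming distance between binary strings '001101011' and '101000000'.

Differing positions: 1, 4, 6, 8, 9. Hamming distance = 5.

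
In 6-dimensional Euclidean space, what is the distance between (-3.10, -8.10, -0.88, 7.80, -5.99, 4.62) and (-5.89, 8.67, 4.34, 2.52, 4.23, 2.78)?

√(Σ(x_i - y_i)²) = √((-3.1 - (-5.89))² + (-8.1 - 8.67)² + (-0.88 - 4.34)² + (7.8 - 2.52)² + (-5.99 - 4.23)² + (4.62 - 2.78)²)
= √(2.79² + (-16.77)² + (-5.22)² + 5.28² + (-10.22)² + 1.84²) = √(7.7841 + 281.2329 + 27.2484 + 27.8784 + 104.4484 + 3.3856) = √451.9778 ≈ 21.2598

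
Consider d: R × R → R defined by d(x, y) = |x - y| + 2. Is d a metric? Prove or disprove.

No. d fails identity of indiscernibles (specifically d(x,x) = 0): d(-3, -3) = |-3 - (-3)| + 2 = 0 + 2 = 2 ≠ 0.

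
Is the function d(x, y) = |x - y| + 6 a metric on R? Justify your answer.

No. d fails identity of indiscernibles (specifically d(x,x) = 0): d(-3, -3) = |-3 - (-3)| + 6 = 0 + 6 = 6 ≠ 0.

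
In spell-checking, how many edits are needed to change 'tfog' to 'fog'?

Let D[i][j] be the edit distance between the first i characters of 'tfog' and the first j characters of 'fog', with D[i][0] = i, D[0][j] = j, and D[i][j] = D[i-1][j-1] if the characters match, else 1 + min(D[i-1][j], D[i][j-1], D[i-1][j-1]). Filling the table (rows: prefixes of 'tfog', columns: prefixes of 'fog'):
     ε  f  o  g
  ε  0  1  2  3
  t  1  1  2  3
  f  2  1  2  3
  o  3  2  1  2
  g  4  3  2  1
The bottom-right entry gives D[4][3] = 1, so no sequence of fewer than 1 edit works. Backtracking through the table gives one optimal edit sequence (1 edit):
  tfog → fog (del t @1)
Edit distance = 1.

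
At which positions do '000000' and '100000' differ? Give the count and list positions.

Differing positions: 1. Hamming distance = 1.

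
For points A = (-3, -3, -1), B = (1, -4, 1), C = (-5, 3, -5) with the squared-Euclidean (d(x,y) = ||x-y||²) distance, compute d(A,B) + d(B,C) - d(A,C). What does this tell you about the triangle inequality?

d(A,B) = 4² + 1² + 2² = 21, d(B,C) = 6² + 7² + 6² = 121, d(A,C) = 2² + 6² + 4² = 56.
d(A,B) + d(B,C) - d(A,C) = 21 + 121 - 56 = 142 - 56 = 86. This is ≥ 0, so the triangle inequality holds for these points.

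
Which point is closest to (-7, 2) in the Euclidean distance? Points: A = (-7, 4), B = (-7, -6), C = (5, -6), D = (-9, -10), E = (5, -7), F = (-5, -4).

Distances: d(A) = 2, d(B) = 8, d(C) ≈ 14.4222, d(D) ≈ 12.1655, d(E) = 15, d(F) ≈ 6.3246. Nearest: A = (-7, 4) with distance 2.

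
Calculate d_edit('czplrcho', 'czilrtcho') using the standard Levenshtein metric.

Let D[i][j] be the edit distance between the first i characters of 'czplrcho' and the first j characters of 'czilrtcho', with D[i][0] = i, D[0][j] = j, and D[i][j] = D[i-1][j-1] if the characters match, else 1 + min(D[i-1][j], D[i][j-1], D[i-1][j-1]). Filling the table (rows: prefixes of 'czplrcho', columns: prefixes of 'czilrtcho'):
     ε  c  z  i  l  r  t  c  h  o
  ε  0  1  2  3  4  5  6  7  8  9
  c  1  0  1  2  3  4  5  6  7  8
  z  2  1  0  1  2  3  4  5  6  7
  p  3  2  1  1  2  3  4  5  6  7
  l  4  3  2  2  1  2  3  4  5  6
  r  5  4  3  3  2  1  2  3  4  5
  c  6  5  4  4  3  2  2  2  3  4
  h  7  6  5  5  4  3  3  3  2  3
  o  8  7  6  6  5  4  4  4  3  2
The bottom-right entry gives D[8][9] = 2, so no sequence of fewer than 2 edits works. Backtracking through the table gives one optimal edit sequence (2 edits):
  czplrcho → czilrcho (sub p→i @3)
  czilrcho → czilrtcho (ins t @6)
Edit distance = 2.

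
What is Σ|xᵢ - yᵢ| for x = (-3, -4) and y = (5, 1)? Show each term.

Σ|x_i - y_i| = |-3 - 5| + |-4 - 1| = 8 + 5 = 13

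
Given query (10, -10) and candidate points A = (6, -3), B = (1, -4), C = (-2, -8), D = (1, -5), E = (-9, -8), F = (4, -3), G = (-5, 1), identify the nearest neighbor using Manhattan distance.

Distances: d(A) = 11, d(B) = 15, d(C) = 14, d(D) = 14, d(E) = 21, d(F) = 13, d(G) = 26. Nearest: A = (6, -3) with distance 11.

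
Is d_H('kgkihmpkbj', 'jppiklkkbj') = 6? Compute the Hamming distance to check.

Differing positions: 1, 2, 3, 5, 6, 7. Hamming distance = 6, so the claim is true.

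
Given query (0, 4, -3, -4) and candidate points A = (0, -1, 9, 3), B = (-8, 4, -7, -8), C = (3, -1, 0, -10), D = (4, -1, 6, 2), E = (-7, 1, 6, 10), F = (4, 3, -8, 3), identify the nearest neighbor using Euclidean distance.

Distances: d(A) ≈ 14.7648, d(B) ≈ 9.798, d(C) ≈ 8.8882, d(D) ≈ 12.5698, d(E) ≈ 18.303, d(F) ≈ 9.5394. Nearest: C = (3, -1, 0, -10) with distance 8.8882.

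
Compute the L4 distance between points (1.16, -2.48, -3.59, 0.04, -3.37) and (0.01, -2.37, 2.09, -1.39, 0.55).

(Σ|x_i - y_i|^4)^(1/4) = (|1.16 - 0.01|^4 + |-2.48 - (-2.37)|^4 + |-3.59 - 2.09|^4 + |0.04 - (-1.39)|^4 + |-3.37 - 0.55|^4)^(1/4)
= (1.15^4 + 0.11^4 + 5.68^4 + 1.43^4 + 3.92^4)^(1/4) ≈ (1.749 + 0.0001 + 1040.8625 + 4.1816 + 236.1262)^(1/4) = (1282.9194)^(1/4) ≈ 5.9848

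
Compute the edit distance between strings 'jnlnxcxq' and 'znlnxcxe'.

Let D[i][j] be the edit distance between the first i characters of 'jnlnxcxq' and the first j characters of 'znlnxcxe', with D[i][0] = i, D[0][j] = j, and D[i][j] = D[i-1][j-1] if the characters match, else 1 + min(D[i-1][j], D[i][j-1], D[i-1][j-1]). Filling the table (rows: prefixes of 'jnlnxcxq', columns: prefixes of 'znlnxcxe'):
     ε  z  n  l  n  x  c  x  e
  ε  0  1  2  3  4  5  6  7  8
  j  1  1  2  3  4  5  6  7  8
  n  2  2  1  2  3  4  5  6  7
  l  3  3  2  1  2  3  4  5  6
  n  4  4  3  2  1  2  3  4  5
  x  5  5  4  3  2  1  2  3  4
  c  6  6  5  4  3  2  1  2  3
  x  7  7  6  5  4  3  2  1  2
  q  8  8  7  6  5  4  3  2  2
The bottom-right entry gives D[8][8] = 2, so no sequence of fewer than 2 edits works. Backtracking through the table gives one optimal edit sequence (2 edits):
  jnlnxcxq → znlnxcxq (sub j→z @1)
  znlnxcxq → znlnxcxe (sub q→e @8)
Edit distance = 2.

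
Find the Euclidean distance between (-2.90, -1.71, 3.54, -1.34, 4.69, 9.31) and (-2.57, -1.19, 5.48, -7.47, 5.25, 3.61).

√(Σ(x_i - y_i)²) = √((-2.9 - (-2.57))² + (-1.71 - (-1.19))² + (3.54 - 5.48)² + (-1.34 - (-7.47))² + (4.69 - 5.25)² + (9.31 - 3.61)²)
= √((-0.33)² + (-0.52)² + (-1.94)² + 6.13² + (-0.56)² + 5.7²) = √(0.1089 + 0.2704 + 3.7636 + 37.5769 + 0.3136 + 32.49) = √74.5234 ≈ 8.6327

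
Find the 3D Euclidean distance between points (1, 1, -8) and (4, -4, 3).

√(Σ(x_i - y_i)²) = √((1 - 4)² + (1 - (-4))² + (-8 - 3)²)
= √((-3)² + 5² + (-11)²) = √(9 + 25 + 121) = √155 ≈ 12.4499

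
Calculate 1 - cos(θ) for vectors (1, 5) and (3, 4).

With u = (1, 5), v = (3, 4):
u·v = 1·3 + 5·4 = 3 + 20 = 23.
|u| = √(1² + 5²) = √26, |v| = √(3² + 4²) = √25, so |u||v| = √(26·25) = √650.
cos θ = (u·v)/(|u||v|) = 23/√650 ≈ 0.9021
Cosine distance = 1 - cos θ ≈ 1 - 0.9021 = 0.0979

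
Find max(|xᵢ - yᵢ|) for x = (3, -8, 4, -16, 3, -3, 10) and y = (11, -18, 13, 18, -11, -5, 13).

max(|x_i - y_i|) = max(|3 - 11|, |-8 - (-18)|, |4 - 13|, |-16 - 18|, |3 - (-11)|, |-3 - (-5)|, |10 - 13|) = max(8, 10, 9, 34, 14, 2, 3) = 34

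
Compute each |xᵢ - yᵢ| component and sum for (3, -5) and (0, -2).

Σ|x_i - y_i| = |3 - 0| + |-5 - (-2)| = 3 + 3 = 6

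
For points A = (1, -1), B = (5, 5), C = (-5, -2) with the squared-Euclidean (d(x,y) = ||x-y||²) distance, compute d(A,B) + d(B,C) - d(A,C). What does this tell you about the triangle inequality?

d(A,B) = 4² + 6² = 52, d(B,C) = 10² + 7² = 149, d(A,C) = 6² + 1² = 37.
d(A,B) + d(B,C) - d(A,C) = 52 + 149 - 37 = 201 - 37 = 164. This is ≥ 0, so the triangle inequality holds for these points.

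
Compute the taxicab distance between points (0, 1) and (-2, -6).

Σ|x_i - y_i| = |0 - (-2)| + |1 - (-6)| = 2 + 7 = 9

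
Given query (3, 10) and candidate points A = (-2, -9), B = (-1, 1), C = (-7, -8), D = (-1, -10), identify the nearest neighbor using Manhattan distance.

Distances: d(A) = 24, d(B) = 13, d(C) = 28, d(D) = 24. Nearest: B = (-1, 1) with distance 13.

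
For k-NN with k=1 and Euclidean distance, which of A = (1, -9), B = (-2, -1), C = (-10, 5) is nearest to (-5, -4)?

Distances: d(A) ≈ 7.8102, d(B) ≈ 4.2426, d(C) ≈ 10.2956. Nearest: B = (-2, -1) with distance 4.2426.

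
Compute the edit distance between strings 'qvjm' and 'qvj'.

Let D[i][j] be the edit distance between the first i characters of 'qvjm' and the first j characters of 'qvj', with D[i][0] = i, D[0][j] = j, and D[i][j] = D[i-1][j-1] if the characters match, else 1 + min(D[i-1][j], D[i][j-1], D[i-1][j-1]). Filling the table (rows: prefixes of 'qvjm', columns: prefixes of 'qvj'):
     ε  q  v  j
  ε  0  1  2  3
  q  1  0  1  2
  v  2  1  0  1
  j  3  2  1  0
  m  4  3  2  1
The bottom-right entry gives D[4][3] = 1, so no sequence of fewer than 1 edit works. Backtracking through the table gives one optimal edit sequence (1 edit):
  qvjm → qvj (del m @4)
Edit distance = 1.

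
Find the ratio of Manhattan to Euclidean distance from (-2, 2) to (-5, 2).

L1 = |-2 - (-5)| + |2 - 2| = 3 + 0 = 3
L2 = √(3² + 0²) = √9 = 3
L1 ≥ L2 always (equality iff movement is along one axis); L1 = L2 here (movement is along a single axis).
Ratio L1/L2 = 3/3 = 1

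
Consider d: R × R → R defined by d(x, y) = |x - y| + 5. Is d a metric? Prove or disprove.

No. d fails identity of indiscernibles (specifically d(x,x) = 0): d(1, 1) = |1 - 1| + 5 = 0 + 5 = 5 ≠ 0.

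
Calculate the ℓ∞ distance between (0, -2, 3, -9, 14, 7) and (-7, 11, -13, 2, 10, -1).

max(|x_i - y_i|) = max(|0 - (-7)|, |-2 - 11|, |3 - (-13)|, |-9 - 2|, |14 - 10|, |7 - (-1)|) = max(7, 13, 16, 11, 4, 8) = 16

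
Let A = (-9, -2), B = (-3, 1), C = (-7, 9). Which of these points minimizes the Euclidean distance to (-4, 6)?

Distances: d(A) ≈ 9.434, d(B) ≈ 5.099, d(C) ≈ 4.2426. Nearest: C = (-7, 9) with distance 4.2426.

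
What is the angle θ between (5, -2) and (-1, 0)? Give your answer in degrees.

With u = (5, -2), v = (-1, 0):
u·v = 5·(-1) + (-2)·0 = (-5) + 0 = -5.
|u| = √(5² + (-2)²) = √29, |v| = √((-1)² + 0²) = √1, so |u||v| = √(29·1) = √29.
cos θ = (u·v)/(|u||v|) = -5/√29 ≈ -0.928477
θ = arccos(-0.928477) ≈ 158.2°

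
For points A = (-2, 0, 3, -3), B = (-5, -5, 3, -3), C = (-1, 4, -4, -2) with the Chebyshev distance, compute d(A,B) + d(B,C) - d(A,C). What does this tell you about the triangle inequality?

d(A,B) = max(3, 5, 0, 0) = 5, d(B,C) = max(4, 9, 7, 1) = 9, d(A,C) = max(1, 4, 7, 1) = 7.
d(A,B) + d(B,C) - d(A,C) = 5 + 9 - 7 = 14 - 7 = 7. This is ≥ 0, so the triangle inequality holds for these points.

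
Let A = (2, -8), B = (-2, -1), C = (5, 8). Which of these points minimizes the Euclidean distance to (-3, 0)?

Distances: d(A) ≈ 9.434, d(B) ≈ 1.4142, d(C) ≈ 11.3137. Nearest: B = (-2, -1) with distance 1.4142.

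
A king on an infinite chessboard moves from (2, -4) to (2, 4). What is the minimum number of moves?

max(|x_i - y_i|) = max(|2 - 2|, |-4 - 4|) = max(0, 8) = 8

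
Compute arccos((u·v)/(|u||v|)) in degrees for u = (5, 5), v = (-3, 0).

With u = (5, 5), v = (-3, 0):
u·v = 5·(-3) + 5·0 = (-15) + 0 = -15.
|u| = √(5² + 5²) = √50, |v| = √((-3)² + 0²) = √9, so |u||v| = √(50·9) = √450.
cos θ = (u·v)/(|u||v|) = -15/√450 ≈ -0.707107
θ = arccos(-0.707107) ≈ 135°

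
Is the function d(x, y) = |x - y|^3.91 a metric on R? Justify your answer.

No. d(x,y) = |x-y|^3.91 fails the triangle inequality since p = 3.91 > 1. Counterexample: x = 2, y = 5, z = 8. d(x,z) = |2 - 8|^3.91 = 6^3.91 ≈ 1102.9895, but d(x,y) + d(y,z) = 3^3.91 + 3^3.91 ≈ 73.3743 + 73.3743 = 146.7486. Since 1102.9895 > 146.7486, the triangle inequality is violated.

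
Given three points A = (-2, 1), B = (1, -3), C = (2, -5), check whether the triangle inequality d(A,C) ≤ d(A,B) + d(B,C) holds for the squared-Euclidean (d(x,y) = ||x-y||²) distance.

d(A,B) = 3² + 4² = 25, d(B,C) = 1² + 2² = 5, d(A,C) = 4² + 6² = 52.
d(A,C) = 52 > 25 + 5 = 30. Triangle inequality is VIOLATED. (Squared-Euclidean is not a metric — this is a counterexample.)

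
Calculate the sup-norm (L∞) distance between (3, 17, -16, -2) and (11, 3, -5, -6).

max(|x_i - y_i|) = max(|3 - 11|, |17 - 3|, |-16 - (-5)|, |-2 - (-6)|) = max(8, 14, 11, 4) = 14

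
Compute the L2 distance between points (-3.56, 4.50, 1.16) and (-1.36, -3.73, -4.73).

(Σ|x_i - y_i|^2)^(1/2) = (|-3.56 - (-1.36)|^2 + |4.5 - (-3.73)|^2 + |1.16 - (-4.73)|^2)^(1/2)
= (2.2^2 + 8.23^2 + 5.89^2)^(1/2) = (4.84 + 67.7329 + 34.6921)^(1/2) = (107.265)^(1/2) ≈ 10.3569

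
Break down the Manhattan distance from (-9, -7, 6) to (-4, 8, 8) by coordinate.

Σ|x_i - y_i| = |-9 - (-4)| + |-7 - 8| + |6 - 8| = 5 + 15 + 2 = 22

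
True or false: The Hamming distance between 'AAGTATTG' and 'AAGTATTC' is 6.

Differing positions: 8. Hamming distance = 1, so the claim that d_H = 6 is false.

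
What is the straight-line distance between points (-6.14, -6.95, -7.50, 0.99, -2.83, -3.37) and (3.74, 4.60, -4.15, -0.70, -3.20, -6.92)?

√(Σ(x_i - y_i)²) = √((-6.14 - 3.74)² + (-6.95 - 4.6)² + (-7.5 - (-4.15))² + (0.99 - (-0.7))² + (-2.83 - (-3.2))² + (-3.37 - (-6.92))²)
= √((-9.88)² + (-11.55)² + (-3.35)² + 1.69² + 0.37² + 3.55²) = √(97.6144 + 133.4025 + 11.2225 + 2.8561 + 0.1369 + 12.6025) = √257.8349 ≈ 16.0572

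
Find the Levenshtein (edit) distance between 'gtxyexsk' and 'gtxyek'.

Let D[i][j] be the edit distance between the first i characters of 'gtxyexsk' and the first j characters of 'gtxyek', with D[i][0] = i, D[0][j] = j, and D[i][j] = D[i-1][j-1] if the characters match, else 1 + min(D[i-1][j], D[i][j-1], D[i-1][j-1]). Filling the table (rows: prefixes of 'gtxyexsk', columns: prefixes of 'gtxyek'):
     ε  g  t  x  y  e  k
  ε  0  1  2  3  4  5  6
  g  1  0  1  2  3  4  5
  t  2  1  0  1  2  3  4
  x  3  2  1  0  1  2  3
  y  4  3  2  1  0  1  2
  e  5  4  3  2  1  0  1
  x  6  5  4  3  2  1  1
  s  7  6  5  4  3  2  2
  k  8  7  6  5  4  3  2
The bottom-right entry gives D[8][6] = 2, so no sequence of fewer than 2 edits works. Backtracking through the table gives one optimal edit sequence (2 edits):
  gtxyexsk → gtxyesk (del x @6)
  gtxyesk → gtxyek (del s @6)
Edit distance = 2.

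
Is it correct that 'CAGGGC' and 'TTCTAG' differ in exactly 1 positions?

Differing positions: 1, 2, 3, 4, 5, 6. Hamming distance = 6, so the claim that d_H = 1 is false.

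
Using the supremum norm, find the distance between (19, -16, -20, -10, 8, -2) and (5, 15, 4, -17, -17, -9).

max(|x_i - y_i|) = max(|19 - 5|, |-16 - 15|, |-20 - 4|, |-10 - (-17)|, |8 - (-17)|, |-2 - (-9)|) = max(14, 31, 24, 7, 25, 7) = 31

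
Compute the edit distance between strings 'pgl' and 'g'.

Let D[i][j] be the edit distance between the first i characters of 'pgl' and the first j characters of 'g', with D[i][0] = i, D[0][j] = j, and D[i][j] = D[i-1][j-1] if the characters match, else 1 + min(D[i-1][j], D[i][j-1], D[i-1][j-1]). Filling the table (rows: prefixes of 'pgl', columns: prefixes of 'g'):
     ε  g
  ε  0  1
  p  1  1
  g  2  1
  l  3  2
The bottom-right entry gives D[3][1] = 2, so no sequence of fewer than 2 edits works. Backtracking through the table gives one optimal edit sequence (2 edits):
  pgl → gl (del p @1)
  gl → g (del l @2)
Edit distance = 2.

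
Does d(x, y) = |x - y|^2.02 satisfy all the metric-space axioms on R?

No. d(x,y) = |x-y|^2.02 fails the triangle inequality since p = 2.02 > 1. Counterexample: x = 5, y = 7, z = 19. d(x,z) = |5 - 19|^2.02 = 14^2.02 ≈ 206.623, but d(x,y) + d(y,z) = 2^2.02 + 12^2.02 ≈ 4.0558 + 151.3373 = 155.3931. Since 206.623 > 155.3931, the triangle inequality is violated.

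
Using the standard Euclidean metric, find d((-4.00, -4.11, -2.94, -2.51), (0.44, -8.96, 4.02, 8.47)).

√(Σ(x_i - y_i)²) = √((-4 - 0.44)² + (-4.11 - (-8.96))² + (-2.94 - 4.02)² + (-2.51 - 8.47)²)
= √((-4.44)² + 4.85² + (-6.96)² + (-10.98)²) = √(19.7136 + 23.5225 + 48.4416 + 120.5604) = √212.2381 ≈ 14.5684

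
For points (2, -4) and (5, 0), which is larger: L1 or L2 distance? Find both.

L1 = |2 - 5| + |-4 - 0| = 3 + 4 = 7
L2 = √(3² + 4²) = √25 = 5
L1 ≥ L2 always (equality iff movement is along one axis); L1 > L2 here.
Ratio L1/L2 = 7/5 = 1.4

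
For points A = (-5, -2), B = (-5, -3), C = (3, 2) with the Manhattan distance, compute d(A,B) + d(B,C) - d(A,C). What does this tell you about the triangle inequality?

d(A,B) = 0 + 1 = 1, d(B,C) = 8 + 5 = 13, d(A,C) = 8 + 4 = 12.
d(A,B) + d(B,C) - d(A,C) = 1 + 13 - 12 = 14 - 12 = 2. This is ≥ 0, so the triangle inequality holds for these points.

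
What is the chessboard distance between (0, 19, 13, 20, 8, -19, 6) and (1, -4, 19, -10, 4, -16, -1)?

max(|x_i - y_i|) = max(|0 - 1|, |19 - (-4)|, |13 - 19|, |20 - (-10)|, |8 - 4|, |-19 - (-16)|, |6 - (-1)|) = max(1, 23, 6, 30, 4, 3, 7) = 30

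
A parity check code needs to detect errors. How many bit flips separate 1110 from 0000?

Differing positions: 1, 2, 3. Hamming distance = 3.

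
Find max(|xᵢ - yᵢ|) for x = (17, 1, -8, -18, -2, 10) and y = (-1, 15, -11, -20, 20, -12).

max(|x_i - y_i|) = max(|17 - (-1)|, |1 - 15|, |-8 - (-11)|, |-18 - (-20)|, |-2 - 20|, |10 - (-12)|) = max(18, 14, 3, 2, 22, 22) = 22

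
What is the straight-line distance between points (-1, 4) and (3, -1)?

√(Σ(x_i - y_i)²) = √((-1 - 3)² + (4 - (-1))²)
= √((-4)² + 5²) = √(16 + 25) = √41 ≈ 6.4031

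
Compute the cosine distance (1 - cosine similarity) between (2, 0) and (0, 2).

With u = (2, 0), v = (0, 2):
u·v = 2·0 + 0·2 = 0 + 0 = 0.
|u| = √(2² + 0²) = √4, |v| = √(0² + 2²) = √4, so |u||v| = √(4·4) = √16 = 4.
cos θ = (u·v)/(|u||v|) = 0/4 = 0
Cosine distance = 1 - cos θ = 1 - 0 = 1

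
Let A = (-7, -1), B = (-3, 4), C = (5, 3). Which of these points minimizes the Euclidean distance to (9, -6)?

Distances: d(A) ≈ 16.7631, d(B) ≈ 15.6205, d(C) ≈ 9.8489. Nearest: C = (5, 3) with distance 9.8489.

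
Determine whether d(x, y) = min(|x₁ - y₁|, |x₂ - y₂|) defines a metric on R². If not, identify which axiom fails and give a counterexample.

No. d fails identity of indiscernibles: take x = (3, 0) and y = (3, 8). Then d(x,y) = min(|3 - 3|, |0 - 8|) = min(0, 8) = 0, yet x ≠ y.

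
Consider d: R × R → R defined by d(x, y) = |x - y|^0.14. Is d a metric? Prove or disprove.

Yes. With 0 < p = 0.14 ≤ 1, d(x,y) = |x-y|^0.14 is a metric on R. Non-negativity and symmetry are immediate; |x-y|^0.14 = 0 ⟺ |x-y| = 0 ⟺ x = y. For the triangle inequality, the function t ↦ t^0.14 is subadditive on [0,∞) when p ≤ 1, so |x-z|^0.14 ≤ (|x-y| + |y-z|)^0.14 ≤ |x-y|^0.14 + |y-z|^0.14.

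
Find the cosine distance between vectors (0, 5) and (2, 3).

With u = (0, 5), v = (2, 3):
u·v = 0·2 + 5·3 = 0 + 15 = 15.
|u| = √(0² + 5²) = √25, |v| = √(2² + 3²) = √13, so |u||v| = √(25·13) = √325.
cos θ = (u·v)/(|u||v|) = 15/√325 ≈ 0.8321
Cosine distance = 1 - cos θ ≈ 1 - 0.8321 = 0.1679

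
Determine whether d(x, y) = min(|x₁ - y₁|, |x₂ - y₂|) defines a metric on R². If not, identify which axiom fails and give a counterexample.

No. d fails identity of indiscernibles: take x = (1, 0) and y = (1, 8). Then d(x,y) = min(|1 - 1|, |0 - 8|) = min(0, 8) = 0, yet x ≠ y.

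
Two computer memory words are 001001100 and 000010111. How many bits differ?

Differing positions: 3, 5, 6, 8, 9. Hamming distance = 5.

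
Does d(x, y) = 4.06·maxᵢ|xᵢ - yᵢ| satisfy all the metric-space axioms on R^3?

Yes. The L∞ (Chebyshev) norm induces a metric on R^3, and multiplying a metric by a positive constant 4.06 > 0 preserves all four axioms: non-negativity (4.06·||x-y|| ≥ 0), identity (4.06·||x-y|| = 0 ⟺ ||x-y|| = 0 ⟺ x = y), symmetry (||x-y|| = ||y-x||), and the triangle inequality (4.06·||x-z|| ≤ 4.06·||x-y|| + 4.06·||y-z||). So d is a metric.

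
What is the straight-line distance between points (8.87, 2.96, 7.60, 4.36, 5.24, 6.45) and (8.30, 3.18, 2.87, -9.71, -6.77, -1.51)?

√(Σ(x_i - y_i)²) = √((8.87 - 8.3)² + (2.96 - 3.18)² + (7.6 - 2.87)² + (4.36 - (-9.71))² + (5.24 - (-6.77))² + (6.45 - (-1.51))²)
= √(0.57² + (-0.22)² + 4.73² + 14.07² + 12.01² + 7.96²) = √(0.3249 + 0.0484 + 22.3729 + 197.9649 + 144.2401 + 63.3616) = √428.3128 ≈ 20.6957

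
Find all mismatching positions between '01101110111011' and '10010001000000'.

Differing positions: 1, 2, 3, 4, 5, 6, 7, 8, 9, 10, 11, 13, 14. Hamming distance = 13.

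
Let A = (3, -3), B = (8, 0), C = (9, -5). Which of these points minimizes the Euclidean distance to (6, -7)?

Distances: d(A) = 5, d(B) ≈ 7.2801, d(C) ≈ 3.6056. Nearest: C = (9, -5) with distance 3.6056.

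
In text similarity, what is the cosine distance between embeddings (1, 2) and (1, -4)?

With u = (1, 2), v = (1, -4):
u·v = 1·1 + 2·(-4) = 1 + (-8) = -7.
|u| = √(1² + 2²) = √5, |v| = √(1² + (-4)²) = √17, so |u||v| = √(5·17) = √85.
cos θ = (u·v)/(|u||v|) = -7/√85 ≈ -0.7593
Cosine distance = 1 - cos θ ≈ 1 - (-0.7593) = 1.7593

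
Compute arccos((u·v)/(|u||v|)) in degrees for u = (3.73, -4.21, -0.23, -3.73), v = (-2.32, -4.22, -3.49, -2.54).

With u = (3.73, -4.21, -0.23, -3.73), v = (-2.32, -4.22, -3.49, -2.54):
u·v = 3.73·(-2.32) + (-4.21)·(-4.22) + (-0.23)·(-3.49) + (-3.73)·(-2.54) = (-8.6536) + 17.7662 + 0.8027 + 9.4742 = 19.3895.
|u| = √(3.73² + (-4.21)² + (-0.23)² + (-3.73)²) = √(13.9129 + 17.7241 + 0.0529 + 13.9129) = √45.6028, |v| = √((-2.32)² + (-4.22)² + (-3.49)² + (-2.54)²) = √(5.3824 + 17.8084 + 12.1801 + 6.4516) = √41.8225.
cos θ = (u·v)/(|u||v|) = 19.3895/(√45.6028·√41.8225) ≈ 0.443983
θ = arccos(0.443983) ≈ 63.64°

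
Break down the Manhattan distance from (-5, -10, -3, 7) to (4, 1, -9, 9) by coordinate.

Σ|x_i - y_i| = |-5 - 4| + |-10 - 1| + |-3 - (-9)| + |7 - 9| = 9 + 11 + 6 + 2 = 28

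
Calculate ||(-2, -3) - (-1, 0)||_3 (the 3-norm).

(Σ|x_i - y_i|^3)^(1/3) = (|-2 - (-1)|^3 + |-3 - 0|^3)^(1/3)
= (1^3 + 3^3)^(1/3) = (1 + 27)^(1/3) = (28)^(1/3) ≈ 3.0366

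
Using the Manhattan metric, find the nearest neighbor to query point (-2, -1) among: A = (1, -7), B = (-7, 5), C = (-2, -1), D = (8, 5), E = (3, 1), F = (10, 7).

Distances: d(A) = 9, d(B) = 11, d(C) = 0, d(D) = 16, d(E) = 7, d(F) = 20. Nearest: C = (-2, -1) with distance 0.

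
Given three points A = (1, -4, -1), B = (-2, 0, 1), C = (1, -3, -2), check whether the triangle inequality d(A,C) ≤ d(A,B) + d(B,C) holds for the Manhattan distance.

d(A,B) = 3 + 4 + 2 = 9, d(B,C) = 3 + 3 + 3 = 9, d(A,C) = 0 + 1 + 1 = 2.
d(A,C) = 2 ≤ 9 + 9 = 18. Triangle inequality is satisfied.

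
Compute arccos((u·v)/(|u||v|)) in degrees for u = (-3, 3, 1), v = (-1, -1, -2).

With u = (-3, 3, 1), v = (-1, -1, -2):
u·v = (-3)·(-1) + 3·(-1) + 1·(-2) = 3 + (-3) + (-2) = -2.
|u| = √((-3)² + 3² + 1²) = √19, |v| = √((-1)² + (-1)² + (-2)²) = √6, so |u||v| = √(19·6) = √114.
cos θ = (u·v)/(|u||v|) = -2/√114 ≈ -0.187317
θ = arccos(-0.187317) ≈ 100.8°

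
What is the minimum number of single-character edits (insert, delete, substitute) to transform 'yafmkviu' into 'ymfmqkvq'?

Let D[i][j] be the edit distance between the first i characters of 'yafmkviu' and the first j characters of 'ymfmqkvq', with D[i][0] = i, D[0][j] = j, and D[i][j] = D[i-1][j-1] if the characters match, else 1 + min(D[i-1][j], D[i][j-1], D[i-1][j-1]). Filling the table (rows: prefixes of 'yafmkviu', columns: prefixes of 'ymfmqkvq'):
     ε  y  m  f  m  q  k  v  q
  ε  0  1  2  3  4  5  6  7  8
  y  1  0  1  2  3  4  5  6  7
  a  2  1  1  2  3  4  5  6  7
  f  3  2  2  1  2  3  4  5  6
  m  4  3  2  2  1  2  3  4  5
  k  5  4  3  3  2  2  2  3  4
  v  6  5  4  4  3  3  3  2  3
  i  7  6  5  5  4  4  4  3  3
  u  8  7  6  6  5  5  5  4  4
The bottom-right entry gives D[8][8] = 4, so no sequence of fewer than 4 edits works. Backtracking through the table gives one optimal edit sequence (4 edits):
  yafmkviu → ymfmkviu (sub a→m @2)
  ymfmkviu → ymfmqkviu (ins q @5)
  ymfmqkviu → ymfmqkvu (del i @8)
  ymfmqkvu → ymfmqkvq (sub u→q @8)
Edit distance = 4.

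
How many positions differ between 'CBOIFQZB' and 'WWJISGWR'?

Differing positions: 1, 2, 3, 5, 6, 7, 8. Hamming distance = 7.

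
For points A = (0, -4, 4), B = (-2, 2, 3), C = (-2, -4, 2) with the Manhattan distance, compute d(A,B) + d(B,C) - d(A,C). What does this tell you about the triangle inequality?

d(A,B) = 2 + 6 + 1 = 9, d(B,C) = 0 + 6 + 1 = 7, d(A,C) = 2 + 0 + 2 = 4.
d(A,B) + d(B,C) - d(A,C) = 9 + 7 - 4 = 16 - 4 = 12. This is ≥ 0, so the triangle inequality holds for these points.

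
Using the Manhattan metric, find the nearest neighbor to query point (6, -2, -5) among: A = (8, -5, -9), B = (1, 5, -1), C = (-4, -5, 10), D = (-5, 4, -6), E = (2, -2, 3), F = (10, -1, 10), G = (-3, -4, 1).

Distances: d(A) = 9, d(B) = 16, d(C) = 28, d(D) = 18, d(E) = 12, d(F) = 20, d(G) = 17. Nearest: A = (8, -5, -9) with distance 9.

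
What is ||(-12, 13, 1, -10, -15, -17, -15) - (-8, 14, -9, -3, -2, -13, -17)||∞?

max(|x_i - y_i|) = max(|-12 - (-8)|, |13 - 14|, |1 - (-9)|, |-10 - (-3)|, |-15 - (-2)|, |-17 - (-13)|, |-15 - (-17)|) = max(4, 1, 10, 7, 13, 4, 2) = 13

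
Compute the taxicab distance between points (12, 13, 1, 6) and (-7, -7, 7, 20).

Σ|x_i - y_i| = |12 - (-7)| + |13 - (-7)| + |1 - 7| + |6 - 20| = 19 + 20 + 6 + 14 = 59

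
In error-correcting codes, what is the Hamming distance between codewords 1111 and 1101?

Differing positions: 3. Hamming distance = 1.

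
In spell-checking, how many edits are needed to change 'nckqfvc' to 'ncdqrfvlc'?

Let D[i][j] be the edit distance between the first i characters of 'nckqfvc' and the first j characters of 'ncdqrfvlc', with D[i][0] = i, D[0][j] = j, and D[i][j] = D[i-1][j-1] if the characters match, else 1 + min(D[i-1][j], D[i][j-1], D[i-1][j-1]). Filling the table (rows: prefixes of 'nckqfvc', columns: prefixes of 'ncdqrfvlc'):
     ε  n  c  d  q  r  f  v  l  c
  ε  0  1  2  3  4  5  6  7  8  9
  n  1  0  1  2  3  4  5  6  7  8
  c  2  1  0  1  2  3  4  5  6  7
  k  3  2  1  1  2  3  4  5  6  7
  q  4  3  2  2  1  2  3  4  5  6
  f  5  4  3  3  2  2  2  3  4  5
  v  6  5  4  4  3  3  3  2  3  4
  c  7  6  5  5  4  4  4  3  3  3
The bottom-right entry gives D[7][9] = 3, so no sequence of fewer than 3 edits works. Backtracking through the table gives one optimal edit sequence (3 edits):
  nckqfvc → ncdqfvc (sub k→d @3)
  ncdqfvc → ncdqrfvc (ins r @5)
  ncdqrfvc → ncdqrfvlc (ins l @8)
Edit distance = 3.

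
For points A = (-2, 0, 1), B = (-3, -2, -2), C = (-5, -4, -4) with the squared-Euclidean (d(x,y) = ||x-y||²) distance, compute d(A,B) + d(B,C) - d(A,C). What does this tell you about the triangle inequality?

d(A,B) = 1² + 2² + 3² = 14, d(B,C) = 2² + 2² + 2² = 12, d(A,C) = 3² + 4² + 5² = 50.
d(A,B) + d(B,C) - d(A,C) = 14 + 12 - 50 = 26 - 50 = -24. This is < 0, so the triangle inequality FAILS for these points (squared-Euclidean is not a metric).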